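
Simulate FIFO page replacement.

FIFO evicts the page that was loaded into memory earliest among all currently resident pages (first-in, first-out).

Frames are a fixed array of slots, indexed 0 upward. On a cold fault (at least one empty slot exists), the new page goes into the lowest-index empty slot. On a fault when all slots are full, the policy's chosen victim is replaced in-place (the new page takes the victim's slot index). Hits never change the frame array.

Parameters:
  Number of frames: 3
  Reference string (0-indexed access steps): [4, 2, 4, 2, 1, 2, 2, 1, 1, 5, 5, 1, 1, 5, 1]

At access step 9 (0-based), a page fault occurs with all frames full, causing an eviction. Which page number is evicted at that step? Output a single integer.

Answer: 4

Derivation:
Step 0: ref 4 -> FAULT, frames=[4,-,-]
Step 1: ref 2 -> FAULT, frames=[4,2,-]
Step 2: ref 4 -> HIT, frames=[4,2,-]
Step 3: ref 2 -> HIT, frames=[4,2,-]
Step 4: ref 1 -> FAULT, frames=[4,2,1]
Step 5: ref 2 -> HIT, frames=[4,2,1]
Step 6: ref 2 -> HIT, frames=[4,2,1]
Step 7: ref 1 -> HIT, frames=[4,2,1]
Step 8: ref 1 -> HIT, frames=[4,2,1]
Step 9: ref 5 -> FAULT, evict 4, frames=[5,2,1]
At step 9: evicted page 4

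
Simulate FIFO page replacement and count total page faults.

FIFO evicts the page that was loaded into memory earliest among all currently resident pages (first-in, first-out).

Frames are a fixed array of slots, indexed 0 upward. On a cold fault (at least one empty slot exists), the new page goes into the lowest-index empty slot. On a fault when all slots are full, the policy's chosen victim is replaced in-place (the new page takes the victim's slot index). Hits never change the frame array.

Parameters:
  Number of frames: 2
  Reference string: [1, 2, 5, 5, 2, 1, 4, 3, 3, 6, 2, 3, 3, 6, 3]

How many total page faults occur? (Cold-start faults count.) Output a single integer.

Step 0: ref 1 → FAULT, frames=[1,-]
Step 1: ref 2 → FAULT, frames=[1,2]
Step 2: ref 5 → FAULT (evict 1), frames=[5,2]
Step 3: ref 5 → HIT, frames=[5,2]
Step 4: ref 2 → HIT, frames=[5,2]
Step 5: ref 1 → FAULT (evict 2), frames=[5,1]
Step 6: ref 4 → FAULT (evict 5), frames=[4,1]
Step 7: ref 3 → FAULT (evict 1), frames=[4,3]
Step 8: ref 3 → HIT, frames=[4,3]
Step 9: ref 6 → FAULT (evict 4), frames=[6,3]
Step 10: ref 2 → FAULT (evict 3), frames=[6,2]
Step 11: ref 3 → FAULT (evict 6), frames=[3,2]
Step 12: ref 3 → HIT, frames=[3,2]
Step 13: ref 6 → FAULT (evict 2), frames=[3,6]
Step 14: ref 3 → HIT, frames=[3,6]
Total faults: 10

Answer: 10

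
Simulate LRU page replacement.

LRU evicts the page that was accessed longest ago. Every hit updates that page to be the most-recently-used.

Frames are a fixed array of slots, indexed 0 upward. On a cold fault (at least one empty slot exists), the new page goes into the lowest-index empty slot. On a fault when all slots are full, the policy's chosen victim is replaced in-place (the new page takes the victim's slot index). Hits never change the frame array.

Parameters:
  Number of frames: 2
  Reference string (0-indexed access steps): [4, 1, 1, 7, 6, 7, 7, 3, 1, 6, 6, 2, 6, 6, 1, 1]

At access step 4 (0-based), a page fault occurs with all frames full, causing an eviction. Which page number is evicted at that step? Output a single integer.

Step 0: ref 4 -> FAULT, frames=[4,-]
Step 1: ref 1 -> FAULT, frames=[4,1]
Step 2: ref 1 -> HIT, frames=[4,1]
Step 3: ref 7 -> FAULT, evict 4, frames=[7,1]
Step 4: ref 6 -> FAULT, evict 1, frames=[7,6]
At step 4: evicted page 1

Answer: 1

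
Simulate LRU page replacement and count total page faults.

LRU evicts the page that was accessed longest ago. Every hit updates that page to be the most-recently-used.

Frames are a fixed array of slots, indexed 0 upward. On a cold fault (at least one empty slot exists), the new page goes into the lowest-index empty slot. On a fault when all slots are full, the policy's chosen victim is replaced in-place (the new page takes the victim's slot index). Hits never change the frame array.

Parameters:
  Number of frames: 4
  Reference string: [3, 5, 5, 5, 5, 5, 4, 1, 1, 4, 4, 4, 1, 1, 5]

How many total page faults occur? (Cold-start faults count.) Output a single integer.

Step 0: ref 3 → FAULT, frames=[3,-,-,-]
Step 1: ref 5 → FAULT, frames=[3,5,-,-]
Step 2: ref 5 → HIT, frames=[3,5,-,-]
Step 3: ref 5 → HIT, frames=[3,5,-,-]
Step 4: ref 5 → HIT, frames=[3,5,-,-]
Step 5: ref 5 → HIT, frames=[3,5,-,-]
Step 6: ref 4 → FAULT, frames=[3,5,4,-]
Step 7: ref 1 → FAULT, frames=[3,5,4,1]
Step 8: ref 1 → HIT, frames=[3,5,4,1]
Step 9: ref 4 → HIT, frames=[3,5,4,1]
Step 10: ref 4 → HIT, frames=[3,5,4,1]
Step 11: ref 4 → HIT, frames=[3,5,4,1]
Step 12: ref 1 → HIT, frames=[3,5,4,1]
Step 13: ref 1 → HIT, frames=[3,5,4,1]
Step 14: ref 5 → HIT, frames=[3,5,4,1]
Total faults: 4

Answer: 4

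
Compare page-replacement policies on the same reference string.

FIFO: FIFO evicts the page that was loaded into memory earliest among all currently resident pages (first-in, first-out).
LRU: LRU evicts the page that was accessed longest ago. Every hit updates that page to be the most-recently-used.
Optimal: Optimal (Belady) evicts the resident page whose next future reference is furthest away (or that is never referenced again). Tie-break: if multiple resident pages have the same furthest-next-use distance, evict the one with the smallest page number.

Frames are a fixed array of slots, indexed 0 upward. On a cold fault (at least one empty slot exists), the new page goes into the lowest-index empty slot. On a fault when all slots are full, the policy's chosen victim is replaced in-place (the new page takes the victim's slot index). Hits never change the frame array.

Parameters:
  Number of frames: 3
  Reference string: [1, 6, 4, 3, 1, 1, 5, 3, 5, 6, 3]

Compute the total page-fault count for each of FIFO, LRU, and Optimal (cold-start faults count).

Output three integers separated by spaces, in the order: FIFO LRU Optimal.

--- FIFO ---
  step 0: ref 1 -> FAULT, frames=[1,-,-] (faults so far: 1)
  step 1: ref 6 -> FAULT, frames=[1,6,-] (faults so far: 2)
  step 2: ref 4 -> FAULT, frames=[1,6,4] (faults so far: 3)
  step 3: ref 3 -> FAULT, evict 1, frames=[3,6,4] (faults so far: 4)
  step 4: ref 1 -> FAULT, evict 6, frames=[3,1,4] (faults so far: 5)
  step 5: ref 1 -> HIT, frames=[3,1,4] (faults so far: 5)
  step 6: ref 5 -> FAULT, evict 4, frames=[3,1,5] (faults so far: 6)
  step 7: ref 3 -> HIT, frames=[3,1,5] (faults so far: 6)
  step 8: ref 5 -> HIT, frames=[3,1,5] (faults so far: 6)
  step 9: ref 6 -> FAULT, evict 3, frames=[6,1,5] (faults so far: 7)
  step 10: ref 3 -> FAULT, evict 1, frames=[6,3,5] (faults so far: 8)
  FIFO total faults: 8
--- LRU ---
  step 0: ref 1 -> FAULT, frames=[1,-,-] (faults so far: 1)
  step 1: ref 6 -> FAULT, frames=[1,6,-] (faults so far: 2)
  step 2: ref 4 -> FAULT, frames=[1,6,4] (faults so far: 3)
  step 3: ref 3 -> FAULT, evict 1, frames=[3,6,4] (faults so far: 4)
  step 4: ref 1 -> FAULT, evict 6, frames=[3,1,4] (faults so far: 5)
  step 5: ref 1 -> HIT, frames=[3,1,4] (faults so far: 5)
  step 6: ref 5 -> FAULT, evict 4, frames=[3,1,5] (faults so far: 6)
  step 7: ref 3 -> HIT, frames=[3,1,5] (faults so far: 6)
  step 8: ref 5 -> HIT, frames=[3,1,5] (faults so far: 6)
  step 9: ref 6 -> FAULT, evict 1, frames=[3,6,5] (faults so far: 7)
  step 10: ref 3 -> HIT, frames=[3,6,5] (faults so far: 7)
  LRU total faults: 7
--- Optimal ---
  step 0: ref 1 -> FAULT, frames=[1,-,-] (faults so far: 1)
  step 1: ref 6 -> FAULT, frames=[1,6,-] (faults so far: 2)
  step 2: ref 4 -> FAULT, frames=[1,6,4] (faults so far: 3)
  step 3: ref 3 -> FAULT, evict 4, frames=[1,6,3] (faults so far: 4)
  step 4: ref 1 -> HIT, frames=[1,6,3] (faults so far: 4)
  step 5: ref 1 -> HIT, frames=[1,6,3] (faults so far: 4)
  step 6: ref 5 -> FAULT, evict 1, frames=[5,6,3] (faults so far: 5)
  step 7: ref 3 -> HIT, frames=[5,6,3] (faults so far: 5)
  step 8: ref 5 -> HIT, frames=[5,6,3] (faults so far: 5)
  step 9: ref 6 -> HIT, frames=[5,6,3] (faults so far: 5)
  step 10: ref 3 -> HIT, frames=[5,6,3] (faults so far: 5)
  Optimal total faults: 5

Answer: 8 7 5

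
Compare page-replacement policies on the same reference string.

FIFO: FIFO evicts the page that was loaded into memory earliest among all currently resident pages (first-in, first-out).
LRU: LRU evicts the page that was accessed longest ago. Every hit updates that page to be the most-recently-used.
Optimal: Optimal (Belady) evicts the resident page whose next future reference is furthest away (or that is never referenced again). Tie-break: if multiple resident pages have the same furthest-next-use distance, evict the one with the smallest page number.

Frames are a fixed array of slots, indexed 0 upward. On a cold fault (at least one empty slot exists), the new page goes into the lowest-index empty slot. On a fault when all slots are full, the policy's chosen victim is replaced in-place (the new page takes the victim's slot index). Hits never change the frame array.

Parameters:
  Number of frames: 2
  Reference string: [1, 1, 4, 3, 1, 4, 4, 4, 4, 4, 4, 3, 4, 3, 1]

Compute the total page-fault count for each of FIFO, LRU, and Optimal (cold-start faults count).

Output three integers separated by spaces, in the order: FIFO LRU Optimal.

--- FIFO ---
  step 0: ref 1 -> FAULT, frames=[1,-] (faults so far: 1)
  step 1: ref 1 -> HIT, frames=[1,-] (faults so far: 1)
  step 2: ref 4 -> FAULT, frames=[1,4] (faults so far: 2)
  step 3: ref 3 -> FAULT, evict 1, frames=[3,4] (faults so far: 3)
  step 4: ref 1 -> FAULT, evict 4, frames=[3,1] (faults so far: 4)
  step 5: ref 4 -> FAULT, evict 3, frames=[4,1] (faults so far: 5)
  step 6: ref 4 -> HIT, frames=[4,1] (faults so far: 5)
  step 7: ref 4 -> HIT, frames=[4,1] (faults so far: 5)
  step 8: ref 4 -> HIT, frames=[4,1] (faults so far: 5)
  step 9: ref 4 -> HIT, frames=[4,1] (faults so far: 5)
  step 10: ref 4 -> HIT, frames=[4,1] (faults so far: 5)
  step 11: ref 3 -> FAULT, evict 1, frames=[4,3] (faults so far: 6)
  step 12: ref 4 -> HIT, frames=[4,3] (faults so far: 6)
  step 13: ref 3 -> HIT, frames=[4,3] (faults so far: 6)
  step 14: ref 1 -> FAULT, evict 4, frames=[1,3] (faults so far: 7)
  FIFO total faults: 7
--- LRU ---
  step 0: ref 1 -> FAULT, frames=[1,-] (faults so far: 1)
  step 1: ref 1 -> HIT, frames=[1,-] (faults so far: 1)
  step 2: ref 4 -> FAULT, frames=[1,4] (faults so far: 2)
  step 3: ref 3 -> FAULT, evict 1, frames=[3,4] (faults so far: 3)
  step 4: ref 1 -> FAULT, evict 4, frames=[3,1] (faults so far: 4)
  step 5: ref 4 -> FAULT, evict 3, frames=[4,1] (faults so far: 5)
  step 6: ref 4 -> HIT, frames=[4,1] (faults so far: 5)
  step 7: ref 4 -> HIT, frames=[4,1] (faults so far: 5)
  step 8: ref 4 -> HIT, frames=[4,1] (faults so far: 5)
  step 9: ref 4 -> HIT, frames=[4,1] (faults so far: 5)
  step 10: ref 4 -> HIT, frames=[4,1] (faults so far: 5)
  step 11: ref 3 -> FAULT, evict 1, frames=[4,3] (faults so far: 6)
  step 12: ref 4 -> HIT, frames=[4,3] (faults so far: 6)
  step 13: ref 3 -> HIT, frames=[4,3] (faults so far: 6)
  step 14: ref 1 -> FAULT, evict 4, frames=[1,3] (faults so far: 7)
  LRU total faults: 7
--- Optimal ---
  step 0: ref 1 -> FAULT, frames=[1,-] (faults so far: 1)
  step 1: ref 1 -> HIT, frames=[1,-] (faults so far: 1)
  step 2: ref 4 -> FAULT, frames=[1,4] (faults so far: 2)
  step 3: ref 3 -> FAULT, evict 4, frames=[1,3] (faults so far: 3)
  step 4: ref 1 -> HIT, frames=[1,3] (faults so far: 3)
  step 5: ref 4 -> FAULT, evict 1, frames=[4,3] (faults so far: 4)
  step 6: ref 4 -> HIT, frames=[4,3] (faults so far: 4)
  step 7: ref 4 -> HIT, frames=[4,3] (faults so far: 4)
  step 8: ref 4 -> HIT, frames=[4,3] (faults so far: 4)
  step 9: ref 4 -> HIT, frames=[4,3] (faults so far: 4)
  step 10: ref 4 -> HIT, frames=[4,3] (faults so far: 4)
  step 11: ref 3 -> HIT, frames=[4,3] (faults so far: 4)
  step 12: ref 4 -> HIT, frames=[4,3] (faults so far: 4)
  step 13: ref 3 -> HIT, frames=[4,3] (faults so far: 4)
  step 14: ref 1 -> FAULT, evict 3, frames=[4,1] (faults so far: 5)
  Optimal total faults: 5

Answer: 7 7 5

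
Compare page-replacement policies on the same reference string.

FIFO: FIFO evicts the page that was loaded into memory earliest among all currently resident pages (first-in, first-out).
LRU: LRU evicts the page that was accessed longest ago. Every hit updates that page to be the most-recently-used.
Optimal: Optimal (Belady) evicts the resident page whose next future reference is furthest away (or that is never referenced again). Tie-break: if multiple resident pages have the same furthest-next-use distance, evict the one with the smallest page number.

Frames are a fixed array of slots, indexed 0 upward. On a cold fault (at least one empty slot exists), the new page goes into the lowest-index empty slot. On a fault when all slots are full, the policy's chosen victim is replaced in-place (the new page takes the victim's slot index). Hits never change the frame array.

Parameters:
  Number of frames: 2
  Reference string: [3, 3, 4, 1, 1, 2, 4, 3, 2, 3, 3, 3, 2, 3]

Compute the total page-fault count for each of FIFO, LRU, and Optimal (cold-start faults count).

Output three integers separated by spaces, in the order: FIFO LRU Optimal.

--- FIFO ---
  step 0: ref 3 -> FAULT, frames=[3,-] (faults so far: 1)
  step 1: ref 3 -> HIT, frames=[3,-] (faults so far: 1)
  step 2: ref 4 -> FAULT, frames=[3,4] (faults so far: 2)
  step 3: ref 1 -> FAULT, evict 3, frames=[1,4] (faults so far: 3)
  step 4: ref 1 -> HIT, frames=[1,4] (faults so far: 3)
  step 5: ref 2 -> FAULT, evict 4, frames=[1,2] (faults so far: 4)
  step 6: ref 4 -> FAULT, evict 1, frames=[4,2] (faults so far: 5)
  step 7: ref 3 -> FAULT, evict 2, frames=[4,3] (faults so far: 6)
  step 8: ref 2 -> FAULT, evict 4, frames=[2,3] (faults so far: 7)
  step 9: ref 3 -> HIT, frames=[2,3] (faults so far: 7)
  step 10: ref 3 -> HIT, frames=[2,3] (faults so far: 7)
  step 11: ref 3 -> HIT, frames=[2,3] (faults so far: 7)
  step 12: ref 2 -> HIT, frames=[2,3] (faults so far: 7)
  step 13: ref 3 -> HIT, frames=[2,3] (faults so far: 7)
  FIFO total faults: 7
--- LRU ---
  step 0: ref 3 -> FAULT, frames=[3,-] (faults so far: 1)
  step 1: ref 3 -> HIT, frames=[3,-] (faults so far: 1)
  step 2: ref 4 -> FAULT, frames=[3,4] (faults so far: 2)
  step 3: ref 1 -> FAULT, evict 3, frames=[1,4] (faults so far: 3)
  step 4: ref 1 -> HIT, frames=[1,4] (faults so far: 3)
  step 5: ref 2 -> FAULT, evict 4, frames=[1,2] (faults so far: 4)
  step 6: ref 4 -> FAULT, evict 1, frames=[4,2] (faults so far: 5)
  step 7: ref 3 -> FAULT, evict 2, frames=[4,3] (faults so far: 6)
  step 8: ref 2 -> FAULT, evict 4, frames=[2,3] (faults so far: 7)
  step 9: ref 3 -> HIT, frames=[2,3] (faults so far: 7)
  step 10: ref 3 -> HIT, frames=[2,3] (faults so far: 7)
  step 11: ref 3 -> HIT, frames=[2,3] (faults so far: 7)
  step 12: ref 2 -> HIT, frames=[2,3] (faults so far: 7)
  step 13: ref 3 -> HIT, frames=[2,3] (faults so far: 7)
  LRU total faults: 7
--- Optimal ---
  step 0: ref 3 -> FAULT, frames=[3,-] (faults so far: 1)
  step 1: ref 3 -> HIT, frames=[3,-] (faults so far: 1)
  step 2: ref 4 -> FAULT, frames=[3,4] (faults so far: 2)
  step 3: ref 1 -> FAULT, evict 3, frames=[1,4] (faults so far: 3)
  step 4: ref 1 -> HIT, frames=[1,4] (faults so far: 3)
  step 5: ref 2 -> FAULT, evict 1, frames=[2,4] (faults so far: 4)
  step 6: ref 4 -> HIT, frames=[2,4] (faults so far: 4)
  step 7: ref 3 -> FAULT, evict 4, frames=[2,3] (faults so far: 5)
  step 8: ref 2 -> HIT, frames=[2,3] (faults so far: 5)
  step 9: ref 3 -> HIT, frames=[2,3] (faults so far: 5)
  step 10: ref 3 -> HIT, frames=[2,3] (faults so far: 5)
  step 11: ref 3 -> HIT, frames=[2,3] (faults so far: 5)
  step 12: ref 2 -> HIT, frames=[2,3] (faults so far: 5)
  step 13: ref 3 -> HIT, frames=[2,3] (faults so far: 5)
  Optimal total faults: 5

Answer: 7 7 5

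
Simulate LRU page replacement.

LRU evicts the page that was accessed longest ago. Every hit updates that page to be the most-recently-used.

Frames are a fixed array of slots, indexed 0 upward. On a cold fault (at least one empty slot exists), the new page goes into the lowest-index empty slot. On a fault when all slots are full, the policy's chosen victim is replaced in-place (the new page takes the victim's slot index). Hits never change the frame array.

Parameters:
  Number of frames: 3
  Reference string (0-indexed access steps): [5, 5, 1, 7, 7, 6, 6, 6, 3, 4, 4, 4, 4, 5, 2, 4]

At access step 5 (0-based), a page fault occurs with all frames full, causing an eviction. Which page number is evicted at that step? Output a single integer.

Answer: 5

Derivation:
Step 0: ref 5 -> FAULT, frames=[5,-,-]
Step 1: ref 5 -> HIT, frames=[5,-,-]
Step 2: ref 1 -> FAULT, frames=[5,1,-]
Step 3: ref 7 -> FAULT, frames=[5,1,7]
Step 4: ref 7 -> HIT, frames=[5,1,7]
Step 5: ref 6 -> FAULT, evict 5, frames=[6,1,7]
At step 5: evicted page 5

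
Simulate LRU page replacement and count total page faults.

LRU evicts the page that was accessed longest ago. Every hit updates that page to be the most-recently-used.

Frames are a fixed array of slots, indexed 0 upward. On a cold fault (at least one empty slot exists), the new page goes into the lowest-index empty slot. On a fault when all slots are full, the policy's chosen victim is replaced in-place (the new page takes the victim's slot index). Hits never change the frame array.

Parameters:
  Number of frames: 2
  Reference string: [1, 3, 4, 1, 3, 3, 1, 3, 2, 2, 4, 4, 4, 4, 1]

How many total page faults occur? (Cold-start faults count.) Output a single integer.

Step 0: ref 1 → FAULT, frames=[1,-]
Step 1: ref 3 → FAULT, frames=[1,3]
Step 2: ref 4 → FAULT (evict 1), frames=[4,3]
Step 3: ref 1 → FAULT (evict 3), frames=[4,1]
Step 4: ref 3 → FAULT (evict 4), frames=[3,1]
Step 5: ref 3 → HIT, frames=[3,1]
Step 6: ref 1 → HIT, frames=[3,1]
Step 7: ref 3 → HIT, frames=[3,1]
Step 8: ref 2 → FAULT (evict 1), frames=[3,2]
Step 9: ref 2 → HIT, frames=[3,2]
Step 10: ref 4 → FAULT (evict 3), frames=[4,2]
Step 11: ref 4 → HIT, frames=[4,2]
Step 12: ref 4 → HIT, frames=[4,2]
Step 13: ref 4 → HIT, frames=[4,2]
Step 14: ref 1 → FAULT (evict 2), frames=[4,1]
Total faults: 8

Answer: 8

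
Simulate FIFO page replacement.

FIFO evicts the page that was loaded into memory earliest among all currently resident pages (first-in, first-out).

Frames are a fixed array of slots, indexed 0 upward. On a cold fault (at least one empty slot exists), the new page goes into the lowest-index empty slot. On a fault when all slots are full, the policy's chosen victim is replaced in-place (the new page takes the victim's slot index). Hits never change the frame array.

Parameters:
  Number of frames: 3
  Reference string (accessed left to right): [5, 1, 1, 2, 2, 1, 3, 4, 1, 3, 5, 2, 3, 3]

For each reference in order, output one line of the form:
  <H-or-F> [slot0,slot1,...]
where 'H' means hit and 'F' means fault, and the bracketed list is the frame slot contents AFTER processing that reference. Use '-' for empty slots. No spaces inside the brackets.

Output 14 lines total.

F [5,-,-]
F [5,1,-]
H [5,1,-]
F [5,1,2]
H [5,1,2]
H [5,1,2]
F [3,1,2]
F [3,4,2]
F [3,4,1]
H [3,4,1]
F [5,4,1]
F [5,2,1]
F [5,2,3]
H [5,2,3]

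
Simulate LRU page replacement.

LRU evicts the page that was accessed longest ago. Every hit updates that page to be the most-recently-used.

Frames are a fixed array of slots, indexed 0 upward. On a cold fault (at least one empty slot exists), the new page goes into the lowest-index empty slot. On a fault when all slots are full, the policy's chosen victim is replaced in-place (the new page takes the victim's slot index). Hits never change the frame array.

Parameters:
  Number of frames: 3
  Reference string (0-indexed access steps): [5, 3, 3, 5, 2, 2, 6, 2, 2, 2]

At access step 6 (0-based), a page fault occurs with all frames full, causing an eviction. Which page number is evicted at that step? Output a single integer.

Answer: 3

Derivation:
Step 0: ref 5 -> FAULT, frames=[5,-,-]
Step 1: ref 3 -> FAULT, frames=[5,3,-]
Step 2: ref 3 -> HIT, frames=[5,3,-]
Step 3: ref 5 -> HIT, frames=[5,3,-]
Step 4: ref 2 -> FAULT, frames=[5,3,2]
Step 5: ref 2 -> HIT, frames=[5,3,2]
Step 6: ref 6 -> FAULT, evict 3, frames=[5,6,2]
At step 6: evicted page 3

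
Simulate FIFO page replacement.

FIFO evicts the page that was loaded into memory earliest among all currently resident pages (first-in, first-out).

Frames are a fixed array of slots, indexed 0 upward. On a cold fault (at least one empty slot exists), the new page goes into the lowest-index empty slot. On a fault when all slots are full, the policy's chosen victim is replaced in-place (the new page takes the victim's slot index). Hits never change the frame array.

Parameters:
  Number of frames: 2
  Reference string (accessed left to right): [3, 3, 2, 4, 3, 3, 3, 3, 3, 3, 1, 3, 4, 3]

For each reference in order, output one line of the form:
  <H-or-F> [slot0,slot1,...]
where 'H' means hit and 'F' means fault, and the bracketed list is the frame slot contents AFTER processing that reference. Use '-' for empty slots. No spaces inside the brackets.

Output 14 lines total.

F [3,-]
H [3,-]
F [3,2]
F [4,2]
F [4,3]
H [4,3]
H [4,3]
H [4,3]
H [4,3]
H [4,3]
F [1,3]
H [1,3]
F [1,4]
F [3,4]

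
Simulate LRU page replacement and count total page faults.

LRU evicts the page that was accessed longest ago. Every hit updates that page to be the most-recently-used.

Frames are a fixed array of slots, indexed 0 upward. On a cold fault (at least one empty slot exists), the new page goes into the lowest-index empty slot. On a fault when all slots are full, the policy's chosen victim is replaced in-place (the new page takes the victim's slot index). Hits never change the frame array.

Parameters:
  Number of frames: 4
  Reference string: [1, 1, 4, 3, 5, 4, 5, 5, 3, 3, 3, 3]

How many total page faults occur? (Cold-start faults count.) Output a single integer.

Step 0: ref 1 → FAULT, frames=[1,-,-,-]
Step 1: ref 1 → HIT, frames=[1,-,-,-]
Step 2: ref 4 → FAULT, frames=[1,4,-,-]
Step 3: ref 3 → FAULT, frames=[1,4,3,-]
Step 4: ref 5 → FAULT, frames=[1,4,3,5]
Step 5: ref 4 → HIT, frames=[1,4,3,5]
Step 6: ref 5 → HIT, frames=[1,4,3,5]
Step 7: ref 5 → HIT, frames=[1,4,3,5]
Step 8: ref 3 → HIT, frames=[1,4,3,5]
Step 9: ref 3 → HIT, frames=[1,4,3,5]
Step 10: ref 3 → HIT, frames=[1,4,3,5]
Step 11: ref 3 → HIT, frames=[1,4,3,5]
Total faults: 4

Answer: 4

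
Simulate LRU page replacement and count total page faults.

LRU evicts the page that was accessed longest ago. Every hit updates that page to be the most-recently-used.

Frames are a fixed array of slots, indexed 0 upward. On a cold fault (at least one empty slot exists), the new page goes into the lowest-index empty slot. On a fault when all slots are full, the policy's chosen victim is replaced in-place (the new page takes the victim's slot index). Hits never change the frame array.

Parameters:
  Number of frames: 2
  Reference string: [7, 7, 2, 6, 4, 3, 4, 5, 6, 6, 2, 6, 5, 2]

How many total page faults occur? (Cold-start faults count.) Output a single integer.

Answer: 10

Derivation:
Step 0: ref 7 → FAULT, frames=[7,-]
Step 1: ref 7 → HIT, frames=[7,-]
Step 2: ref 2 → FAULT, frames=[7,2]
Step 3: ref 6 → FAULT (evict 7), frames=[6,2]
Step 4: ref 4 → FAULT (evict 2), frames=[6,4]
Step 5: ref 3 → FAULT (evict 6), frames=[3,4]
Step 6: ref 4 → HIT, frames=[3,4]
Step 7: ref 5 → FAULT (evict 3), frames=[5,4]
Step 8: ref 6 → FAULT (evict 4), frames=[5,6]
Step 9: ref 6 → HIT, frames=[5,6]
Step 10: ref 2 → FAULT (evict 5), frames=[2,6]
Step 11: ref 6 → HIT, frames=[2,6]
Step 12: ref 5 → FAULT (evict 2), frames=[5,6]
Step 13: ref 2 → FAULT (evict 6), frames=[5,2]
Total faults: 10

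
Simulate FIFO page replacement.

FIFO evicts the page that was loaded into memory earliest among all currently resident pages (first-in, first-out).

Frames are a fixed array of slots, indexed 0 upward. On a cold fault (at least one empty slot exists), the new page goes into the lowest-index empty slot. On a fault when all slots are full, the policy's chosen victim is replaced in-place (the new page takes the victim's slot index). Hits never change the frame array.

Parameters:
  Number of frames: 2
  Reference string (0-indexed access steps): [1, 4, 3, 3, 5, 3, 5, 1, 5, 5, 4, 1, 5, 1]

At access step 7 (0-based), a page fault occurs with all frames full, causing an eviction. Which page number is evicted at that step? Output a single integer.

Step 0: ref 1 -> FAULT, frames=[1,-]
Step 1: ref 4 -> FAULT, frames=[1,4]
Step 2: ref 3 -> FAULT, evict 1, frames=[3,4]
Step 3: ref 3 -> HIT, frames=[3,4]
Step 4: ref 5 -> FAULT, evict 4, frames=[3,5]
Step 5: ref 3 -> HIT, frames=[3,5]
Step 6: ref 5 -> HIT, frames=[3,5]
Step 7: ref 1 -> FAULT, evict 3, frames=[1,5]
At step 7: evicted page 3

Answer: 3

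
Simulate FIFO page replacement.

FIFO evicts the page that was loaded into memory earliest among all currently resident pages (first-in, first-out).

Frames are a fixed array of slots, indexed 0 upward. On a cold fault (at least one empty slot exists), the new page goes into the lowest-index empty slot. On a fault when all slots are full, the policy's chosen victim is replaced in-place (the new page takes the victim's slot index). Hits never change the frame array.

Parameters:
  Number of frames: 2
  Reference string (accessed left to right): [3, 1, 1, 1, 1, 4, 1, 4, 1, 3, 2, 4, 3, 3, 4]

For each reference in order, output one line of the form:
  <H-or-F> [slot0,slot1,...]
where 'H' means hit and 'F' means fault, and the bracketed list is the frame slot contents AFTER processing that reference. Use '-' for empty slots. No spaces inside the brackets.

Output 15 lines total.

F [3,-]
F [3,1]
H [3,1]
H [3,1]
H [3,1]
F [4,1]
H [4,1]
H [4,1]
H [4,1]
F [4,3]
F [2,3]
F [2,4]
F [3,4]
H [3,4]
H [3,4]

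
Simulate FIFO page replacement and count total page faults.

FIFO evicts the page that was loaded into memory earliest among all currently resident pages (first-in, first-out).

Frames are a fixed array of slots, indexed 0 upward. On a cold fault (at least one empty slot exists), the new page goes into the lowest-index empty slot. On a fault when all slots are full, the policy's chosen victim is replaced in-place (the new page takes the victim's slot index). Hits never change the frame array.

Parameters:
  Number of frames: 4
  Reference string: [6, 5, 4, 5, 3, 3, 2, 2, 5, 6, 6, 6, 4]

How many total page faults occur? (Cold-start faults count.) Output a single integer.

Answer: 6

Derivation:
Step 0: ref 6 → FAULT, frames=[6,-,-,-]
Step 1: ref 5 → FAULT, frames=[6,5,-,-]
Step 2: ref 4 → FAULT, frames=[6,5,4,-]
Step 3: ref 5 → HIT, frames=[6,5,4,-]
Step 4: ref 3 → FAULT, frames=[6,5,4,3]
Step 5: ref 3 → HIT, frames=[6,5,4,3]
Step 6: ref 2 → FAULT (evict 6), frames=[2,5,4,3]
Step 7: ref 2 → HIT, frames=[2,5,4,3]
Step 8: ref 5 → HIT, frames=[2,5,4,3]
Step 9: ref 6 → FAULT (evict 5), frames=[2,6,4,3]
Step 10: ref 6 → HIT, frames=[2,6,4,3]
Step 11: ref 6 → HIT, frames=[2,6,4,3]
Step 12: ref 4 → HIT, frames=[2,6,4,3]
Total faults: 6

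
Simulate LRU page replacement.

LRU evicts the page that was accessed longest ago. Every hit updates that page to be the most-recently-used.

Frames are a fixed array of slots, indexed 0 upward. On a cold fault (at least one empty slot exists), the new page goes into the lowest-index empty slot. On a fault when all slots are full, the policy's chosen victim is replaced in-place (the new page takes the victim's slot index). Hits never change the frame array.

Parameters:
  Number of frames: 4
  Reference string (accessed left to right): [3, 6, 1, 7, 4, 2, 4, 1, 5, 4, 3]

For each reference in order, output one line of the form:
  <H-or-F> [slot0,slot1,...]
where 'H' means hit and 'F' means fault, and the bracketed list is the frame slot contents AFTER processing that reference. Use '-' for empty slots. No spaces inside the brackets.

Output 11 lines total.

F [3,-,-,-]
F [3,6,-,-]
F [3,6,1,-]
F [3,6,1,7]
F [4,6,1,7]
F [4,2,1,7]
H [4,2,1,7]
H [4,2,1,7]
F [4,2,1,5]
H [4,2,1,5]
F [4,3,1,5]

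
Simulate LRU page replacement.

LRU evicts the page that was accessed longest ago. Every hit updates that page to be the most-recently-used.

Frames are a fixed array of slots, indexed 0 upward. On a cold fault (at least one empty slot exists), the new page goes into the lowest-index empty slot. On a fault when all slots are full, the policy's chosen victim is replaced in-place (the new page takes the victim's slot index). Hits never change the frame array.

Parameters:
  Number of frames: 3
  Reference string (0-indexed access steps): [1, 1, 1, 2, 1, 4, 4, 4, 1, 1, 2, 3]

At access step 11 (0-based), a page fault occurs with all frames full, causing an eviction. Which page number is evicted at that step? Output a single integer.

Step 0: ref 1 -> FAULT, frames=[1,-,-]
Step 1: ref 1 -> HIT, frames=[1,-,-]
Step 2: ref 1 -> HIT, frames=[1,-,-]
Step 3: ref 2 -> FAULT, frames=[1,2,-]
Step 4: ref 1 -> HIT, frames=[1,2,-]
Step 5: ref 4 -> FAULT, frames=[1,2,4]
Step 6: ref 4 -> HIT, frames=[1,2,4]
Step 7: ref 4 -> HIT, frames=[1,2,4]
Step 8: ref 1 -> HIT, frames=[1,2,4]
Step 9: ref 1 -> HIT, frames=[1,2,4]
Step 10: ref 2 -> HIT, frames=[1,2,4]
Step 11: ref 3 -> FAULT, evict 4, frames=[1,2,3]
At step 11: evicted page 4

Answer: 4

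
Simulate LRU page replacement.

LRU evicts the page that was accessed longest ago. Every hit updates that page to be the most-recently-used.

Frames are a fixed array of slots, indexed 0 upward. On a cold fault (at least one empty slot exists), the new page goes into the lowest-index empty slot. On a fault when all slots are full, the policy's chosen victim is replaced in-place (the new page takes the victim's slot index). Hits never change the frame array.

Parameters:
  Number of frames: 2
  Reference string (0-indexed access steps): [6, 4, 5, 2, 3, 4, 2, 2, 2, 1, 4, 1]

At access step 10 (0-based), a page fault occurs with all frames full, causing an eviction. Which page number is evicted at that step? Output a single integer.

Answer: 2

Derivation:
Step 0: ref 6 -> FAULT, frames=[6,-]
Step 1: ref 4 -> FAULT, frames=[6,4]
Step 2: ref 5 -> FAULT, evict 6, frames=[5,4]
Step 3: ref 2 -> FAULT, evict 4, frames=[5,2]
Step 4: ref 3 -> FAULT, evict 5, frames=[3,2]
Step 5: ref 4 -> FAULT, evict 2, frames=[3,4]
Step 6: ref 2 -> FAULT, evict 3, frames=[2,4]
Step 7: ref 2 -> HIT, frames=[2,4]
Step 8: ref 2 -> HIT, frames=[2,4]
Step 9: ref 1 -> FAULT, evict 4, frames=[2,1]
Step 10: ref 4 -> FAULT, evict 2, frames=[4,1]
At step 10: evicted page 2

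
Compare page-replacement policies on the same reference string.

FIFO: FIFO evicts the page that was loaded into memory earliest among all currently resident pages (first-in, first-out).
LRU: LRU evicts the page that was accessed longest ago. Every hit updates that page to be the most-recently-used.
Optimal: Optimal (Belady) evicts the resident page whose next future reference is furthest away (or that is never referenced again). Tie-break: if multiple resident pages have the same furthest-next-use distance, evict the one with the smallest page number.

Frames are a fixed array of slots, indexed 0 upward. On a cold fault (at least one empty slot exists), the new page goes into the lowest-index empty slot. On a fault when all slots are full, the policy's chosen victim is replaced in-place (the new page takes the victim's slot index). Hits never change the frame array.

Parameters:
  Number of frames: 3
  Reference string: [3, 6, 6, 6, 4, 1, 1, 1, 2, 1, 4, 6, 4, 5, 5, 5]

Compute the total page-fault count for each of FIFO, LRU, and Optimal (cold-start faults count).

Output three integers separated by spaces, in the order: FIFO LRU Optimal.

Answer: 8 7 7

Derivation:
--- FIFO ---
  step 0: ref 3 -> FAULT, frames=[3,-,-] (faults so far: 1)
  step 1: ref 6 -> FAULT, frames=[3,6,-] (faults so far: 2)
  step 2: ref 6 -> HIT, frames=[3,6,-] (faults so far: 2)
  step 3: ref 6 -> HIT, frames=[3,6,-] (faults so far: 2)
  step 4: ref 4 -> FAULT, frames=[3,6,4] (faults so far: 3)
  step 5: ref 1 -> FAULT, evict 3, frames=[1,6,4] (faults so far: 4)
  step 6: ref 1 -> HIT, frames=[1,6,4] (faults so far: 4)
  step 7: ref 1 -> HIT, frames=[1,6,4] (faults so far: 4)
  step 8: ref 2 -> FAULT, evict 6, frames=[1,2,4] (faults so far: 5)
  step 9: ref 1 -> HIT, frames=[1,2,4] (faults so far: 5)
  step 10: ref 4 -> HIT, frames=[1,2,4] (faults so far: 5)
  step 11: ref 6 -> FAULT, evict 4, frames=[1,2,6] (faults so far: 6)
  step 12: ref 4 -> FAULT, evict 1, frames=[4,2,6] (faults so far: 7)
  step 13: ref 5 -> FAULT, evict 2, frames=[4,5,6] (faults so far: 8)
  step 14: ref 5 -> HIT, frames=[4,5,6] (faults so far: 8)
  step 15: ref 5 -> HIT, frames=[4,5,6] (faults so far: 8)
  FIFO total faults: 8
--- LRU ---
  step 0: ref 3 -> FAULT, frames=[3,-,-] (faults so far: 1)
  step 1: ref 6 -> FAULT, frames=[3,6,-] (faults so far: 2)
  step 2: ref 6 -> HIT, frames=[3,6,-] (faults so far: 2)
  step 3: ref 6 -> HIT, frames=[3,6,-] (faults so far: 2)
  step 4: ref 4 -> FAULT, frames=[3,6,4] (faults so far: 3)
  step 5: ref 1 -> FAULT, evict 3, frames=[1,6,4] (faults so far: 4)
  step 6: ref 1 -> HIT, frames=[1,6,4] (faults so far: 4)
  step 7: ref 1 -> HIT, frames=[1,6,4] (faults so far: 4)
  step 8: ref 2 -> FAULT, evict 6, frames=[1,2,4] (faults so far: 5)
  step 9: ref 1 -> HIT, frames=[1,2,4] (faults so far: 5)
  step 10: ref 4 -> HIT, frames=[1,2,4] (faults so far: 5)
  step 11: ref 6 -> FAULT, evict 2, frames=[1,6,4] (faults so far: 6)
  step 12: ref 4 -> HIT, frames=[1,6,4] (faults so far: 6)
  step 13: ref 5 -> FAULT, evict 1, frames=[5,6,4] (faults so far: 7)
  step 14: ref 5 -> HIT, frames=[5,6,4] (faults so far: 7)
  step 15: ref 5 -> HIT, frames=[5,6,4] (faults so far: 7)
  LRU total faults: 7
--- Optimal ---
  step 0: ref 3 -> FAULT, frames=[3,-,-] (faults so far: 1)
  step 1: ref 6 -> FAULT, frames=[3,6,-] (faults so far: 2)
  step 2: ref 6 -> HIT, frames=[3,6,-] (faults so far: 2)
  step 3: ref 6 -> HIT, frames=[3,6,-] (faults so far: 2)
  step 4: ref 4 -> FAULT, frames=[3,6,4] (faults so far: 3)
  step 5: ref 1 -> FAULT, evict 3, frames=[1,6,4] (faults so far: 4)
  step 6: ref 1 -> HIT, frames=[1,6,4] (faults so far: 4)
  step 7: ref 1 -> HIT, frames=[1,6,4] (faults so far: 4)
  step 8: ref 2 -> FAULT, evict 6, frames=[1,2,4] (faults so far: 5)
  step 9: ref 1 -> HIT, frames=[1,2,4] (faults so far: 5)
  step 10: ref 4 -> HIT, frames=[1,2,4] (faults so far: 5)
  step 11: ref 6 -> FAULT, evict 1, frames=[6,2,4] (faults so far: 6)
  step 12: ref 4 -> HIT, frames=[6,2,4] (faults so far: 6)
  step 13: ref 5 -> FAULT, evict 2, frames=[6,5,4] (faults so far: 7)
  step 14: ref 5 -> HIT, frames=[6,5,4] (faults so far: 7)
  step 15: ref 5 -> HIT, frames=[6,5,4] (faults so far: 7)
  Optimal total faults: 7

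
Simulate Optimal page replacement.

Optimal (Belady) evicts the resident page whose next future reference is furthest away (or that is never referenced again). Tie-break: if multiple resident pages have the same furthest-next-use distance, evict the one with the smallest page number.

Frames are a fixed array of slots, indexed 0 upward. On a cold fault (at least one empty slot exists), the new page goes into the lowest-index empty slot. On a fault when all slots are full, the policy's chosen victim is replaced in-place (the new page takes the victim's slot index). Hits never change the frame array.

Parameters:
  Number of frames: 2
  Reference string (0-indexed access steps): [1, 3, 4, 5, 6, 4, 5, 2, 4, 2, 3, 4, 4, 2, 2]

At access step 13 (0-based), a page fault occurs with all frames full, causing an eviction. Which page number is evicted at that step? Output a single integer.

Answer: 3

Derivation:
Step 0: ref 1 -> FAULT, frames=[1,-]
Step 1: ref 3 -> FAULT, frames=[1,3]
Step 2: ref 4 -> FAULT, evict 1, frames=[4,3]
Step 3: ref 5 -> FAULT, evict 3, frames=[4,5]
Step 4: ref 6 -> FAULT, evict 5, frames=[4,6]
Step 5: ref 4 -> HIT, frames=[4,6]
Step 6: ref 5 -> FAULT, evict 6, frames=[4,5]
Step 7: ref 2 -> FAULT, evict 5, frames=[4,2]
Step 8: ref 4 -> HIT, frames=[4,2]
Step 9: ref 2 -> HIT, frames=[4,2]
Step 10: ref 3 -> FAULT, evict 2, frames=[4,3]
Step 11: ref 4 -> HIT, frames=[4,3]
Step 12: ref 4 -> HIT, frames=[4,3]
Step 13: ref 2 -> FAULT, evict 3, frames=[4,2]
At step 13: evicted page 3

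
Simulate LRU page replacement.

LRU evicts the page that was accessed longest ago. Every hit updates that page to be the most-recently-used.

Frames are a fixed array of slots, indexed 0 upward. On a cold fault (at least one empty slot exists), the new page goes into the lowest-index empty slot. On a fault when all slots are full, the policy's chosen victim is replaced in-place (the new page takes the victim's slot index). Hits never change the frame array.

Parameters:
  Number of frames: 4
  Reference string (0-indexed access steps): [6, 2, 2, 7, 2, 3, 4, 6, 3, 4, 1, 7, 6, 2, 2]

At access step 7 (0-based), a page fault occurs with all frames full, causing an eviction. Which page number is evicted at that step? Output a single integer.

Step 0: ref 6 -> FAULT, frames=[6,-,-,-]
Step 1: ref 2 -> FAULT, frames=[6,2,-,-]
Step 2: ref 2 -> HIT, frames=[6,2,-,-]
Step 3: ref 7 -> FAULT, frames=[6,2,7,-]
Step 4: ref 2 -> HIT, frames=[6,2,7,-]
Step 5: ref 3 -> FAULT, frames=[6,2,7,3]
Step 6: ref 4 -> FAULT, evict 6, frames=[4,2,7,3]
Step 7: ref 6 -> FAULT, evict 7, frames=[4,2,6,3]
At step 7: evicted page 7

Answer: 7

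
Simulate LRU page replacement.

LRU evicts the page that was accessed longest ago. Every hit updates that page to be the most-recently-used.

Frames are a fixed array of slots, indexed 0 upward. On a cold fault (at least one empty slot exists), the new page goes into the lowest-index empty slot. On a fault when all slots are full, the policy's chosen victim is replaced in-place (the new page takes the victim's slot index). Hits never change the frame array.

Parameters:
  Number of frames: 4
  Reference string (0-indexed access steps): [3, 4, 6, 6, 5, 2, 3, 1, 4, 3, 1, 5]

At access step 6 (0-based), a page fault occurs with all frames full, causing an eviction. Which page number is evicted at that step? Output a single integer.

Step 0: ref 3 -> FAULT, frames=[3,-,-,-]
Step 1: ref 4 -> FAULT, frames=[3,4,-,-]
Step 2: ref 6 -> FAULT, frames=[3,4,6,-]
Step 3: ref 6 -> HIT, frames=[3,4,6,-]
Step 4: ref 5 -> FAULT, frames=[3,4,6,5]
Step 5: ref 2 -> FAULT, evict 3, frames=[2,4,6,5]
Step 6: ref 3 -> FAULT, evict 4, frames=[2,3,6,5]
At step 6: evicted page 4

Answer: 4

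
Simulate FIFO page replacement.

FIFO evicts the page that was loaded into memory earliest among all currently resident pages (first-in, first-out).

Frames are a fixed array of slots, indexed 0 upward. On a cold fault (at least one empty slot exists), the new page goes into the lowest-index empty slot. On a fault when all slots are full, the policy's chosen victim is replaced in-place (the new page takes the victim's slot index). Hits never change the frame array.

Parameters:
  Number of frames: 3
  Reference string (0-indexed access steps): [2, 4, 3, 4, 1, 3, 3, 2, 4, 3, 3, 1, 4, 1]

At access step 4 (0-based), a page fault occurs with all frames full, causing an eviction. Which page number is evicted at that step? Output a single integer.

Step 0: ref 2 -> FAULT, frames=[2,-,-]
Step 1: ref 4 -> FAULT, frames=[2,4,-]
Step 2: ref 3 -> FAULT, frames=[2,4,3]
Step 3: ref 4 -> HIT, frames=[2,4,3]
Step 4: ref 1 -> FAULT, evict 2, frames=[1,4,3]
At step 4: evicted page 2

Answer: 2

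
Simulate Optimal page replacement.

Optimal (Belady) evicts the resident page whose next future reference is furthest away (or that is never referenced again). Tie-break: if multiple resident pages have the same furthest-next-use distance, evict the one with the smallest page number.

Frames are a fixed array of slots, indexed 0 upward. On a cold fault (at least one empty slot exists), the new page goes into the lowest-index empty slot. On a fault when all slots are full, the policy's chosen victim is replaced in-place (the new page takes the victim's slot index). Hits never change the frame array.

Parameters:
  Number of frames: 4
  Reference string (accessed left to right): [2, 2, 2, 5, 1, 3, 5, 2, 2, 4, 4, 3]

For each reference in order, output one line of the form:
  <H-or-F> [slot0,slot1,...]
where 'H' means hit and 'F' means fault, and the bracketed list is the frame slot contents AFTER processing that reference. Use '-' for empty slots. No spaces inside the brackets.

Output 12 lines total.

F [2,-,-,-]
H [2,-,-,-]
H [2,-,-,-]
F [2,5,-,-]
F [2,5,1,-]
F [2,5,1,3]
H [2,5,1,3]
H [2,5,1,3]
H [2,5,1,3]
F [2,5,4,3]
H [2,5,4,3]
H [2,5,4,3]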